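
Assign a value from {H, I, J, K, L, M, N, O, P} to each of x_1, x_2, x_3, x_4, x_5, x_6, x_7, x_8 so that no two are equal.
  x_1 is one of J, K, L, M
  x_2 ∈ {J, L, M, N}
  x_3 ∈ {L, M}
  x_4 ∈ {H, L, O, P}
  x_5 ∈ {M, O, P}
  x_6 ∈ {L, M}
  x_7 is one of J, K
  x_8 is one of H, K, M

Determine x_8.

H

The 8 variables together cover exactly {H, J, K, L, M, N, O, P} — 8 values for 8 variables — and N appears only in x_2's list, so x_2 = N.
x_3 and x_6 share exactly the 2 values {L, M}; by pigeonhole those values go to them, so strike L, M from x_1, x_4, x_5, x_8.
x_1 and x_7 between them cover only {J, K} — a naked pair. Remove those values from x_8.
So x_8 = H.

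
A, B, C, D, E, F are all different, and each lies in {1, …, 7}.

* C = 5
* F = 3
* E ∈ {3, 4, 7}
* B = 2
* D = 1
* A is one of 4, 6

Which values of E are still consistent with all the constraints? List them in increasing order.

B must be 2 (only option left).
That leaves C = 5.
D must be 1 (only option left).
That leaves F = 3. Eliminate 3 elsewhere: E.
No further eliminations apply; E can still be any of 4, 7.

4, 7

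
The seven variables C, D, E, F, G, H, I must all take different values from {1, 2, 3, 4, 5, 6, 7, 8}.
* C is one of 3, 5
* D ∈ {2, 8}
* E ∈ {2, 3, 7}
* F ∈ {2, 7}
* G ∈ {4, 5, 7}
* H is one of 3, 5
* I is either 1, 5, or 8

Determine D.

8

Among the 7 variables, 1 fits only I (and all 7 values in {1, 2, 3, 4, 5, 7, 8} must be used), so I = 1.
Among the 6 still-open variables, 4 fits only G (and all 6 values in {2, 3, 4, 5, 7, 8} must be used), so G = 4.
The 5 still-open variables together cover exactly {2, 3, 5, 7, 8} — 5 values for 5 variables — and 8 appears only in D's list, so D = 8.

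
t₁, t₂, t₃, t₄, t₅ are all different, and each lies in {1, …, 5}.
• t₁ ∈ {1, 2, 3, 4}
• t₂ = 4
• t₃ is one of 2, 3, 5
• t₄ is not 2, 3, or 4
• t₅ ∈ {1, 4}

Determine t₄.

5

t₂'s domain is down to {4}, so t₂ = 4. Remove 4 from t₁, t₅.
t₅'s domain is down to {1}, so t₅ = 1. Strike 1 from t₁, t₄.
So t₄ = 5.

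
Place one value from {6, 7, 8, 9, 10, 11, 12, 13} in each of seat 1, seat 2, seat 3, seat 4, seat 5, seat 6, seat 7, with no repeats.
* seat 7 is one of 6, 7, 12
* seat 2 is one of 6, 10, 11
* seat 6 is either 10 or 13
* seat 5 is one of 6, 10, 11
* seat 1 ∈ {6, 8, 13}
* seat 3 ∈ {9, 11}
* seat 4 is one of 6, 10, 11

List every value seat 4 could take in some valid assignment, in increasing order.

seat 2, seat 4, seat 5 between them cover only {6, 10, 11} — a naked triple. Remove those values from seat 1, seat 3, seat 6, seat 7.
seat 3 must be 9 (only option left).
That leaves seat 6 = 13. Remove 13 from seat 1.
That leaves seat 1 = 8.
No further eliminations apply; seat 4 can still be any of 6, 10, 11.

6, 10, 11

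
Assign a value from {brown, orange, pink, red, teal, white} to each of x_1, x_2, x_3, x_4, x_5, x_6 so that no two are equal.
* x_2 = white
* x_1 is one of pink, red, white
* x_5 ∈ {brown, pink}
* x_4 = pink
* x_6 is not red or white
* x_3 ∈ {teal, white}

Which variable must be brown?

x_5

x_2 has just one choice, so x_2 = white. Strike white from x_1, x_3.
x_3's domain is down to {teal}, so x_3 = teal. Eliminate teal elsewhere: x_6.
That leaves x_4 = pink. So x_1, x_5, x_6 can't be pink.
So brown goes to x_5.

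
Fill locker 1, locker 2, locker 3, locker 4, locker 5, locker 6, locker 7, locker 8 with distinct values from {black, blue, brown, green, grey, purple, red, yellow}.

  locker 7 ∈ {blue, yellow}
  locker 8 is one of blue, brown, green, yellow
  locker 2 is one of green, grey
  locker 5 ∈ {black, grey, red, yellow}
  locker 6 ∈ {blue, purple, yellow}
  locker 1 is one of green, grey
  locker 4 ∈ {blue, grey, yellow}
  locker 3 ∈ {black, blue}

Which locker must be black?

The 8 variables draw from only 8 values {black, blue, brown, green, grey, purple, red, yellow}, so each is used; only locker 8 can be brown, hence locker 8 = brown.
Among the 7 still-open variables, purple fits only locker 6 (and all 7 values in {black, blue, green, grey, purple, red, yellow} must be used), so locker 6 = purple.
The 6 still-open variables draw from only 6 values {black, blue, green, grey, red, yellow}, so each is used; only locker 5 can be red, hence locker 5 = red.
The 5 still-open variables together cover exactly {black, blue, green, grey, yellow} — 5 values for 5 variables — and black appears only in locker 3's list, so locker 3 = black.

locker 3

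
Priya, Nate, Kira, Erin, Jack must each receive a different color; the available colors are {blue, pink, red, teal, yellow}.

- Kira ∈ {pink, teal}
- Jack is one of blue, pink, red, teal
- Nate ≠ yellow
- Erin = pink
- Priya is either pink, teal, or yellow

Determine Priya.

yellow

Erin has just one choice, so Erin = pink. Eliminate pink elsewhere: Priya, Nate, Kira, Jack.
Kira must be teal (only option left). Strike teal from Priya, Nate, Jack.
So Priya = yellow.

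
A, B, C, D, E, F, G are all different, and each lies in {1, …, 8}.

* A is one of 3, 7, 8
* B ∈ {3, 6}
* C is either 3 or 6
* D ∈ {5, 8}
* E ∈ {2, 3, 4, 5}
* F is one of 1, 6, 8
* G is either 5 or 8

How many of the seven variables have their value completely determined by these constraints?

2

The 2 variables B and C are confined to {3, 6}, which locks those values in; drop them from A, E, F.
D and G share exactly the 2 values {5, 8}; by pigeonhole those values go to them, so strike 5, 8 from A, E, F.
A must be 7 (only option left).
F's domain is down to {1}, so F = 1.
Determined: A=7, F=1. The other variables each still have more than one consistent value. That makes 2.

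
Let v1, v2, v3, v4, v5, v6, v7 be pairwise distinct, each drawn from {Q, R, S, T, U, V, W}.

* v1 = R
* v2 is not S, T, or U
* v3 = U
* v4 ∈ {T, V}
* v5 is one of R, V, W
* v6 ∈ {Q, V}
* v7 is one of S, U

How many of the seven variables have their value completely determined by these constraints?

v1 has just one choice, so v1 = R. Eliminate R elsewhere: v2, v5.
v3 has just one choice, so v3 = U. Remove U from v7.
v7 has just one choice, so v7 = S.
The 4 still-open variables together cover exactly {Q, T, V, W} — 4 values for 4 variables — and T appears only in v4's list, so v4 = T.
Determined: v1=R, v3=U, v4=T, v7=S. The other variables each still have more than one consistent value. That makes 4.

4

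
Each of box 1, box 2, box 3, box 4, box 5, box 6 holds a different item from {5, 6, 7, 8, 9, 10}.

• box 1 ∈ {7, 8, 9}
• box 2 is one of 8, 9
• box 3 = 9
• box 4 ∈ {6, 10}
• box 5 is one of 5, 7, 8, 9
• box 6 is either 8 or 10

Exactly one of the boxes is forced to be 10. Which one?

box 3's domain is down to {9}, so box 3 = 9. Eliminate 9 elsewhere: box 1, box 2, box 5.
box 2 has just one choice, so box 2 = 8. Remove 8 from box 1, box 5, box 6.
So 10 goes to box 6.

box 6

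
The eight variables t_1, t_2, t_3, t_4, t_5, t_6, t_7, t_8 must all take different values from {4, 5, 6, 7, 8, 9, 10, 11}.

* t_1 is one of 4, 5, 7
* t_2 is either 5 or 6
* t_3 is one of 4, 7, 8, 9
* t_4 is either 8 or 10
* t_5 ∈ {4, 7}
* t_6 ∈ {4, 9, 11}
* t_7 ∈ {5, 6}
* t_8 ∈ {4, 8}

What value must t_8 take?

Among the 8 variables, 10 fits only t_4 (and all 8 values in {4, 5, 6, 7, 8, 9, 10, 11} must be used), so t_4 = 10.
The 7 still-open variables together cover exactly {4, 5, 6, 7, 8, 9, 11} — 7 values for 7 variables — and 11 appears only in t_6's list, so t_6 = 11.
The 6 still-open variables together cover exactly {4, 5, 6, 7, 8, 9} — 6 values for 6 variables — and 9 appears only in t_3's list, so t_3 = 9.
The 5 still-open variables together cover exactly {4, 5, 6, 7, 8} — 5 values for 5 variables — and 8 appears only in t_8's list, so t_8 = 8.

8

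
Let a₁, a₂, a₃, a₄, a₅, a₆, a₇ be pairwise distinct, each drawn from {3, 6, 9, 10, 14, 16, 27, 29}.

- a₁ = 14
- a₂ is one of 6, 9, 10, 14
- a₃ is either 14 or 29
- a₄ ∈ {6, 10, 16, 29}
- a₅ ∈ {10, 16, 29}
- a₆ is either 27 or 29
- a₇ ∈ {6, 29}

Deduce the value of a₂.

9

a₁'s domain is down to {14}, so a₁ = 14. Eliminate 14 elsewhere: a₂, a₃.
a₃'s domain is down to {29}, so a₃ = 29. So a₄, a₅, a₆, a₇ can't be 29.
a₆ must be 27 (only option left).
That leaves a₇ = 6. Strike 6 from a₂, a₄.
The 3 still-open variables draw from only 3 values {9, 10, 16}, so each is used; only a₂ can be 9, hence a₂ = 9.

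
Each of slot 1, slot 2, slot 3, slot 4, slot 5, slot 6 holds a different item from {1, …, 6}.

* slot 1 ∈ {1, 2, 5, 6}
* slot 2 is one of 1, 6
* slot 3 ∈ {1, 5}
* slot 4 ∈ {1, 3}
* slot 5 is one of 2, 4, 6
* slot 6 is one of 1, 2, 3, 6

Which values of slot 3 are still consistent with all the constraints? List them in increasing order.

The 6 variables together cover exactly {1, 2, 3, 4, 5, 6} — 6 values for 6 variables — and 4 appears only in slot 5's list, so slot 5 = 4.
No further eliminations apply; slot 3 can still be any of 1, 5.

1, 5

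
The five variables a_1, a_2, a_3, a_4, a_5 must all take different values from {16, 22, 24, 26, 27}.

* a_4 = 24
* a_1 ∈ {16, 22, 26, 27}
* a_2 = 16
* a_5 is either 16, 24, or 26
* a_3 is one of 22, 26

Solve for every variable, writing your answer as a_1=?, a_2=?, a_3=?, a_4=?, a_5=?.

a_1=27, a_2=16, a_3=22, a_4=24, a_5=26

a_2 must be 16 (only option left). So a_1, a_5 can't be 16.
a_4's domain is down to {24}, so a_4 = 24. Remove 24 from a_5.
a_5's domain is down to {26}, so a_5 = 26. So a_1, a_3 can't be 26.
a_3's domain is down to {22}, so a_3 = 22. Remove 22 from a_1.
That leaves a_1 = 27.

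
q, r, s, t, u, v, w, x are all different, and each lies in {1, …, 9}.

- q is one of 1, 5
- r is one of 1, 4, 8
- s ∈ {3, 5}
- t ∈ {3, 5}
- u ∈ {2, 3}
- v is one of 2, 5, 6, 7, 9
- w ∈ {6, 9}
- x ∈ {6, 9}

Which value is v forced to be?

The 2 variables s and t are confined to {3, 5}, which locks those values in; drop them from q, u, v.
q's domain is down to {1}, so q = 1. Strike 1 from r.
That leaves u = 2. So v can't be 2.
w and x between them cover only {6, 9} — a naked pair. Remove those values from v.
So v = 7.

7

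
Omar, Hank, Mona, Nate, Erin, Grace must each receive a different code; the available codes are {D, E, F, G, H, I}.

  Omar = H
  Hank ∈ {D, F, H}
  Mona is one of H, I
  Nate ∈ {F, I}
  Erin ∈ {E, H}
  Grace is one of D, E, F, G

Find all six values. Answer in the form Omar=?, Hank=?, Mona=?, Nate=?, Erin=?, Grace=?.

Omar=H, Hank=D, Mona=I, Nate=F, Erin=E, Grace=G

Omar has just one choice, so Omar = H. So Hank, Mona, Erin can't be H.
Mona's domain is down to {I}, so Mona = I. Remove I from Nate.
Nate's domain is down to {F}, so Nate = F. Eliminate F elsewhere: Hank, Grace.
That leaves Erin = E. So Grace can't be E.
Hank must be D (only option left). Strike D from Grace.
Grace has just one choice, so Grace = G.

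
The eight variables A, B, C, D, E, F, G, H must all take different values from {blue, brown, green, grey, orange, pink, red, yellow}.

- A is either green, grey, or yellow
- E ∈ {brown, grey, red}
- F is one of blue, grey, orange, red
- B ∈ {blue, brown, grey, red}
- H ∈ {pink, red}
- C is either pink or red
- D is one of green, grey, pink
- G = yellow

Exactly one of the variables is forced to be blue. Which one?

G has just one choice, so G = yellow. Remove yellow from A.
The 7 still-open variables draw from only 7 values {blue, brown, green, grey, orange, pink, red}, so each is used; only F can be orange, hence F = orange.
The 6 still-open variables draw from only 6 values {blue, brown, green, grey, pink, red}, so each is used; only B can be blue, hence B = blue.

B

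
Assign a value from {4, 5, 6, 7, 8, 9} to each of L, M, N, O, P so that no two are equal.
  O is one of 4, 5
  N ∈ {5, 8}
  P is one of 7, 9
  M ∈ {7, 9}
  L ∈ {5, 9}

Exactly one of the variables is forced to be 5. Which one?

Among the 5 variables, 4 fits only O (and all 5 values in {4, 5, 7, 8, 9} must be used), so O = 4.
The 4 still-open variables together cover exactly {5, 7, 8, 9} — 4 values for 4 variables — and 8 appears only in N's list, so N = 8.
Among the 3 still-open variables, 5 fits only L (and all 3 values in {5, 7, 9} must be used), so L = 5.

L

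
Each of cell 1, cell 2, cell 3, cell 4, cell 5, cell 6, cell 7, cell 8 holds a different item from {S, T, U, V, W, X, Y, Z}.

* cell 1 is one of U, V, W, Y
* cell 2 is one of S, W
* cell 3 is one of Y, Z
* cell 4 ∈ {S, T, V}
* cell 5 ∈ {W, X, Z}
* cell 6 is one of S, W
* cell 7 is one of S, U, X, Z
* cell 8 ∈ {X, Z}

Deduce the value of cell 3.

The 8 variables together cover exactly {S, T, U, V, W, X, Y, Z} — 8 values for 8 variables — and T appears only in cell 4's list, so cell 4 = T.
The 7 still-open variables together cover exactly {S, U, V, W, X, Y, Z} — 7 values for 7 variables — and V appears only in cell 1's list, so cell 1 = V.
Among the 6 still-open variables, U fits only cell 7 (and all 6 values in {S, U, W, X, Y, Z} must be used), so cell 7 = U.
Among the 5 still-open variables, Y fits only cell 3 (and all 5 values in {S, W, X, Y, Z} must be used), so cell 3 = Y.

Y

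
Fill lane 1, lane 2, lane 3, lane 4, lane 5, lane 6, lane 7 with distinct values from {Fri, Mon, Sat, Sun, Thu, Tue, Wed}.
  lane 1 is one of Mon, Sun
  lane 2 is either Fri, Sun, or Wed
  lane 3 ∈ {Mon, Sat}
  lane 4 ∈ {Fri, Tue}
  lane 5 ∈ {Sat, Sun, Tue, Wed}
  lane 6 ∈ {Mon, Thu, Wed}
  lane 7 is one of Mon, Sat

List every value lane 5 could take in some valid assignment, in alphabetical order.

The 7 variables together cover exactly {Fri, Mon, Sat, Sun, Thu, Tue, Wed} — 7 values for 7 variables — and Thu appears only in lane 6's list, so lane 6 = Thu.
lane 3 and lane 7 between them cover only {Mon, Sat} — a naked pair. Remove those values from lane 1, lane 5.
lane 1 has just one choice, so lane 1 = Sun. So lane 2, lane 5 can't be Sun.
No further eliminations apply; lane 5 can still be any of Tue, Wed.

Tue, Wed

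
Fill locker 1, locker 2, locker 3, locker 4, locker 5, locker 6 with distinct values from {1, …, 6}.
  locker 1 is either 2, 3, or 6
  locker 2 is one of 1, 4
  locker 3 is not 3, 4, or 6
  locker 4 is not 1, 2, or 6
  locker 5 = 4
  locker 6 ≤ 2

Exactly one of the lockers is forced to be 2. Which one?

locker 5's domain is down to {4}, so locker 5 = 4. Remove 4 from locker 2, locker 4.
That leaves locker 2 = 1. Strike 1 from locker 3, locker 6.
So 2 goes to locker 6.

locker 6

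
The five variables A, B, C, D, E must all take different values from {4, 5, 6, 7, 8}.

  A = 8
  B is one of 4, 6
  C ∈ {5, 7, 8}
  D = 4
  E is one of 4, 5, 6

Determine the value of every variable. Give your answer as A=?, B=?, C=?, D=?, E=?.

A=8, B=6, C=7, D=4, E=5

A has just one choice, so A = 8. Remove 8 from C.
That leaves D = 4. Strike 4 from B, E.
That leaves B = 6. Remove 6 from E.
E has just one choice, so E = 5. Eliminate 5 elsewhere: C.
That leaves C = 7.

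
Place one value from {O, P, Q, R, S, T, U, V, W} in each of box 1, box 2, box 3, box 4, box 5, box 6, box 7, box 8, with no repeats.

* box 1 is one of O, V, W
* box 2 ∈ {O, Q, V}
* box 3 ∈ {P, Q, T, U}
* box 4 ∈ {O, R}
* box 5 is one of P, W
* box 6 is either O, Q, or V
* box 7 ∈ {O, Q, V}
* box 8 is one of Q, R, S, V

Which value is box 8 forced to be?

S

box 2, box 6, box 7 share exactly the 3 values {O, Q, V}; by pigeonhole those values go to them, so strike O, Q, V from box 1, box 3, box 4, box 8.
box 1 must be W (only option left). Eliminate W elsewhere: box 5.
box 4 has just one choice, so box 4 = R. Remove R from box 8.
So box 8 = S.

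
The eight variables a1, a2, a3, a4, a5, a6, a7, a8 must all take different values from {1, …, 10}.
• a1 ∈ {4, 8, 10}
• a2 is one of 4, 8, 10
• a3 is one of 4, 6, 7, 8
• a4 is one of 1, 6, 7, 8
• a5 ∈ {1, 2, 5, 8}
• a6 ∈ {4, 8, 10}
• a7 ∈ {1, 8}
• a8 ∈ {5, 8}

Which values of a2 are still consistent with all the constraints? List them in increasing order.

The 8 variables together cover exactly {1, 2, 4, 5, 6, 7, 8, 10} — 8 values for 8 variables — and 2 appears only in a5's list, so a5 = 2.
Among the 7 still-open variables, 5 fits only a8 (and all 7 values in {1, 4, 5, 6, 7, 8, 10} must be used), so a8 = 5.
a1, a2, a6 share exactly the 3 values {4, 8, 10}; by pigeonhole those values go to them, so strike 4, 8, 10 from a3, a4, a7.
a7 must be 1 (only option left). Remove 1 from a4.
No further eliminations apply; a2 can still be any of 4, 8, 10.

4, 8, 10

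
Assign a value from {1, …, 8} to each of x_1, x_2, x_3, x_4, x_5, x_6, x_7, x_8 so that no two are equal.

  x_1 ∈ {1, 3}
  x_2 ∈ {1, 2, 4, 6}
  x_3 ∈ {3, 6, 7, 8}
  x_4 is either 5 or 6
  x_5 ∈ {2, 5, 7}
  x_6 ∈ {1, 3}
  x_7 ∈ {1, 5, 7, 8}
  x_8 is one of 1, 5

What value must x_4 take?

The 8 variables together cover exactly {1, 2, 3, 4, 5, 6, 7, 8} — 8 values for 8 variables — and 4 appears only in x_2's list, so x_2 = 4.
The 7 still-open variables draw from only 7 values {1, 2, 3, 5, 6, 7, 8}, so each is used; only x_5 can be 2, hence x_5 = 2.
x_1 and x_6 share exactly the 2 values {1, 3}; by pigeonhole those values go to them, so strike 1, 3 from x_3, x_7, x_8.
x_8 has just one choice, so x_8 = 5. Eliminate 5 elsewhere: x_4, x_7.
So x_4 = 6.

6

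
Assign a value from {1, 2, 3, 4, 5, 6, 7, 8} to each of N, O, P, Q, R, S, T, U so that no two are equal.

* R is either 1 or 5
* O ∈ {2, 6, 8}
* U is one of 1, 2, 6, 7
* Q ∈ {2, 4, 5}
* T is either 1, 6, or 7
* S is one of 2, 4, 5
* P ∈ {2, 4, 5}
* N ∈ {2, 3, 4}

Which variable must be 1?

R

The 8 variables together cover exactly {1, 2, 3, 4, 5, 6, 7, 8} — 8 values for 8 variables — and 3 appears only in N's list, so N = 3.
The 7 still-open variables draw from only 7 values {1, 2, 4, 5, 6, 7, 8}, so each is used; only O can be 8, hence O = 8.
The 3 variables P, Q, S are confined to {2, 4, 5}, which locks those values in; drop them from R, U.
So 1 goes to R.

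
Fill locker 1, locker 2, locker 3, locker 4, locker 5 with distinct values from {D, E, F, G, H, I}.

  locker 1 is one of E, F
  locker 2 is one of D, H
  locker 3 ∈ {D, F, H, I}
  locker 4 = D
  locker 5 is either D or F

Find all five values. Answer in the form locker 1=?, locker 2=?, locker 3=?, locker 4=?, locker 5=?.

locker 1=E, locker 2=H, locker 3=I, locker 4=D, locker 5=F

locker 4 must be D (only option left). Strike D from locker 2, locker 3, locker 5.
locker 5 must be F (only option left). So locker 1, locker 3 can't be F.
locker 1 has just one choice, so locker 1 = E.
locker 2's domain is down to {H}, so locker 2 = H. Strike H from locker 3.
locker 3 must be I (only option left).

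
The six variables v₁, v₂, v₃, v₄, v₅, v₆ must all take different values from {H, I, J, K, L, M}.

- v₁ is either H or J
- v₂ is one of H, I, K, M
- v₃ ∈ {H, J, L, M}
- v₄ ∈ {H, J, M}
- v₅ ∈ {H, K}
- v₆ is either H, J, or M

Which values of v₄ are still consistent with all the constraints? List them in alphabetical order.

H, J, M

The 6 variables together cover exactly {H, I, J, K, L, M} — 6 values for 6 variables — and I appears only in v₂'s list, so v₂ = I.
The 5 still-open variables draw from only 5 values {H, J, K, L, M}, so each is used; only v₅ can be K, hence v₅ = K.
The 4 still-open variables together cover exactly {H, J, L, M} — 4 values for 4 variables — and L appears only in v₃'s list, so v₃ = L.
No further eliminations apply; v₄ can still be any of H, J, M.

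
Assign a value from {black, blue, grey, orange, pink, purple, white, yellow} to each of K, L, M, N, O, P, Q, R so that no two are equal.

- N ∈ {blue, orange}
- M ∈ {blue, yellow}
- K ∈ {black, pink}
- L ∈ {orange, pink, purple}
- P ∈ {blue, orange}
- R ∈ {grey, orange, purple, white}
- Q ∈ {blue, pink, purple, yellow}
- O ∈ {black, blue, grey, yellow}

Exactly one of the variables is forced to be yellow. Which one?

M

Among the 8 variables, white fits only R (and all 8 values in {black, blue, grey, orange, pink, purple, white, yellow} must be used), so R = white.
The 7 still-open variables together cover exactly {black, blue, grey, orange, pink, purple, yellow} — 7 values for 7 variables — and grey appears only in O's list, so O = grey.
The 6 still-open variables draw from only 6 values {black, blue, orange, pink, purple, yellow}, so each is used; only K can be black, hence K = black.
The 2 variables N and P are confined to {blue, orange}, which locks those values in; drop them from L, M, Q.
So yellow goes to M.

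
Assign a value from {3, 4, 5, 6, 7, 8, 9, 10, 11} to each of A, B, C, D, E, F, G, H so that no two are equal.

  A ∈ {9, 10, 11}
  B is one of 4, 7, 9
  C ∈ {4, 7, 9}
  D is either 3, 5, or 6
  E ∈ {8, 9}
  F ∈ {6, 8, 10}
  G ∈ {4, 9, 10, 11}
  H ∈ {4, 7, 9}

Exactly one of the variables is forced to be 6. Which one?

B, C, H share exactly the 3 values {4, 7, 9}; by pigeonhole those values go to them, so strike 4, 7, 9 from A, E, G.
E must be 8 (only option left). So F can't be 8.
A and G share exactly the 2 values {10, 11}; by pigeonhole those values go to them, so strike 10, 11 from F.
So 6 goes to F.

F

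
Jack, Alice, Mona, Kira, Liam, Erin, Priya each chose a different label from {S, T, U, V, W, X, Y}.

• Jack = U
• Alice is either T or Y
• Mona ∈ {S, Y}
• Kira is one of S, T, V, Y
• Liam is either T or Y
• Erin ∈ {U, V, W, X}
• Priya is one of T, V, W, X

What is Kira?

V

Jack's domain is down to {U}, so Jack = U. Strike U from Erin.
The 2 variables Alice and Liam are confined to {T, Y}, which locks those values in; drop them from Mona, Kira, Priya.
Mona's domain is down to {S}, so Mona = S. Eliminate S elsewhere: Kira.
So Kira = V.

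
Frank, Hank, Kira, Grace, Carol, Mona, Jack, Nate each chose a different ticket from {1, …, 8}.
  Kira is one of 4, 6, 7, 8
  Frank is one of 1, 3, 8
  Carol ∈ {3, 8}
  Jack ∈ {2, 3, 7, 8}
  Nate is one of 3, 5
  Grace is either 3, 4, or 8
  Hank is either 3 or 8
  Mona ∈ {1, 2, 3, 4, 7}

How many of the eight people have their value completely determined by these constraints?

The 8 variables draw from only 8 values {1, 2, 3, 4, 5, 6, 7, 8}, so each is used; only Nate can be 5, hence Nate = 5.
Among the 7 still-open variables, 6 fits only Kira (and all 7 values in {1, 2, 3, 4, 6, 7, 8} must be used), so Kira = 6.
Hank and Carol between them cover only {3, 8} — a naked pair. Remove those values from Frank, Grace, Mona, Jack.
Frank must be 1 (only option left). Remove 1 from Mona.
That leaves Grace = 4. Remove 4 from Mona.
Determined: Frank=1, Kira=6, Grace=4, Nate=5. The other people each still have more than one consistent value. That makes 4.

4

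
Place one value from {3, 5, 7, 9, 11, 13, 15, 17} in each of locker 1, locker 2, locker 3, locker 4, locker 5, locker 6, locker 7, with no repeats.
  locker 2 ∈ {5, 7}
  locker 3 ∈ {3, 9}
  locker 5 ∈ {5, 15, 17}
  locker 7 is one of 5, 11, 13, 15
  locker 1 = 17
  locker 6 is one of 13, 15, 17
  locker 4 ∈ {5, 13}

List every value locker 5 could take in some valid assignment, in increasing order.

5, 15

locker 1 must be 17 (only option left). Remove 17 from locker 5, locker 6.
locker 4, locker 5, locker 6 between them cover only {5, 13, 15} — a naked triple. Remove those values from locker 2, locker 7.
That leaves locker 2 = 7.
locker 7 has just one choice, so locker 7 = 11.
No further eliminations apply; locker 5 can still be any of 5, 15.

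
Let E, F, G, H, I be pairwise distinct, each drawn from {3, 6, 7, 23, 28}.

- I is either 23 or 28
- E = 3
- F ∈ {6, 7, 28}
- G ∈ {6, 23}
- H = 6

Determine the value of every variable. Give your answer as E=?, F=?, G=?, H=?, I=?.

E has just one choice, so E = 3.
H must be 6 (only option left). Remove 6 from F, G.
G has just one choice, so G = 23. Remove 23 from I.
I's domain is down to {28}, so I = 28. Remove 28 from F.
That leaves F = 7.

E=3, F=7, G=23, H=6, I=28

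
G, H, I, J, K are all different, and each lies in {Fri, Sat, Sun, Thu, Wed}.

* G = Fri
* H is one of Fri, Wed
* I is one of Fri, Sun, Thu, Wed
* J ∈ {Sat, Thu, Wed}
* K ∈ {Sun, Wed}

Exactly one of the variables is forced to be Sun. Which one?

G has just one choice, so G = Fri. Strike Fri from H, I.
H's domain is down to {Wed}, so H = Wed. Remove Wed from I, J, K.
So Sun goes to K.

K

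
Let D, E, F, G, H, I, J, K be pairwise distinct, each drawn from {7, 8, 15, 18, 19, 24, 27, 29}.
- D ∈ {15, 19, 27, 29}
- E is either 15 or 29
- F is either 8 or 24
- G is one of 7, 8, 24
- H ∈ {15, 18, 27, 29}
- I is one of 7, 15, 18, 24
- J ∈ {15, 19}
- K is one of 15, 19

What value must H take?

18

The 2 variables J and K are confined to {15, 19}, which locks those values in; drop them from D, E, H, I.
E has just one choice, so E = 29. So D, H can't be 29.
D must be 27 (only option left). So H can't be 27.
So H = 18.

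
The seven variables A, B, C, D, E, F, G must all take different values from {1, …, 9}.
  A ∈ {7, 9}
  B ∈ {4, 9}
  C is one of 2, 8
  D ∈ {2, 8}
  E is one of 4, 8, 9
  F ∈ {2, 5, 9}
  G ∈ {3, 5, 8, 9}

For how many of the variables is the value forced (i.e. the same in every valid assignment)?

3

The 7 variables together cover exactly {2, 3, 4, 5, 7, 8, 9} — 7 values for 7 variables — and 3 appears only in G's list, so G = 3.
Among the 6 still-open variables, 5 fits only F (and all 6 values in {2, 4, 5, 7, 8, 9} must be used), so F = 5.
The 5 still-open variables together cover exactly {2, 4, 7, 8, 9} — 5 values for 5 variables — and 7 appears only in A's list, so A = 7.
The 2 variables C and D are confined to {2, 8}, which locks those values in; drop them from E.
Determined: A=7, F=5, G=3. The other variables each still have more than one consistent value. That makes 3.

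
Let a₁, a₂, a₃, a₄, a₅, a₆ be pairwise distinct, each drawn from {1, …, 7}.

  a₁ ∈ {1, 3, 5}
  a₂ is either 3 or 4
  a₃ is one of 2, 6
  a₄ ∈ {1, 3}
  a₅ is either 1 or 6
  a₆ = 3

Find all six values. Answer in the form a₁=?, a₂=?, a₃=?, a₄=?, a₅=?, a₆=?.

a₆'s domain is down to {3}, so a₆ = 3. Eliminate 3 elsewhere: a₁, a₂, a₄.
a₂ must be 4 (only option left).
a₄'s domain is down to {1}, so a₄ = 1. Remove 1 from a₁, a₅.
a₅'s domain is down to {6}, so a₅ = 6. Strike 6 from a₃.
a₁ has just one choice, so a₁ = 5.
a₃ must be 2 (only option left).

a₁=5, a₂=4, a₃=2, a₄=1, a₅=6, a₆=3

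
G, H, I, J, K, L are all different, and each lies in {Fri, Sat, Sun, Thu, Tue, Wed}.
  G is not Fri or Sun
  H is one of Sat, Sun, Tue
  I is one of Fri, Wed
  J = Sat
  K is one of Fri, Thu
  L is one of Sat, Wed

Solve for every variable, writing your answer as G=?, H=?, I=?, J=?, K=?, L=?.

G=Tue, H=Sun, I=Fri, J=Sat, K=Thu, L=Wed

J's domain is down to {Sat}, so J = Sat. Strike Sat from G, H, L.
That leaves L = Wed. Remove Wed from G, I.
I has just one choice, so I = Fri. Strike Fri from K.
K's domain is down to {Thu}, so K = Thu. Remove Thu from G.
G has just one choice, so G = Tue. Strike Tue from H.
H's domain is down to {Sun}, so H = Sun.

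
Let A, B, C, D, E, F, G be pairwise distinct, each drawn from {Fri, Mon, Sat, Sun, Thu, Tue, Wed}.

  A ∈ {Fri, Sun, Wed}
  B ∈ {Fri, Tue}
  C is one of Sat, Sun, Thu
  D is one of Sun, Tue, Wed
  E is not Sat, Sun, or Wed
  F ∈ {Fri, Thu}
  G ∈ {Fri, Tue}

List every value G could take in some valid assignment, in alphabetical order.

Fri, Tue

Among the 7 variables, Mon fits only E (and all 7 values in {Fri, Mon, Sat, Sun, Thu, Tue, Wed} must be used), so E = Mon.
Among the 6 still-open variables, Sat fits only C (and all 6 values in {Fri, Sat, Sun, Thu, Tue, Wed} must be used), so C = Sat.
The 5 still-open variables draw from only 5 values {Fri, Sun, Thu, Tue, Wed}, so each is used; only F can be Thu, hence F = Thu.
B and G share exactly the 2 values {Fri, Tue}; by pigeonhole those values go to them, so strike Fri, Tue from A, D.
No further eliminations apply; G can still be any of Fri, Tue.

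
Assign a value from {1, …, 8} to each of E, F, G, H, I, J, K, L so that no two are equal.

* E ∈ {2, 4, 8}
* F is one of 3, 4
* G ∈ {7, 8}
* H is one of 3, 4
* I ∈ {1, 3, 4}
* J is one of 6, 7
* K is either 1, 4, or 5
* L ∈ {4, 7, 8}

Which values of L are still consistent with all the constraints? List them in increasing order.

Among the 8 variables, 2 fits only E (and all 8 values in {1, 2, 3, 4, 5, 6, 7, 8} must be used), so E = 2.
The 7 still-open variables together cover exactly {1, 3, 4, 5, 6, 7, 8} — 7 values for 7 variables — and 5 appears only in K's list, so K = 5.
The 6 still-open variables together cover exactly {1, 3, 4, 6, 7, 8} — 6 values for 6 variables — and 1 appears only in I's list, so I = 1.
The 5 still-open variables together cover exactly {3, 4, 6, 7, 8} — 5 values for 5 variables — and 6 appears only in J's list, so J = 6.
The 2 variables F and H are confined to {3, 4}, which locks those values in; drop them from L.
No further eliminations apply; L can still be any of 7, 8.

7, 8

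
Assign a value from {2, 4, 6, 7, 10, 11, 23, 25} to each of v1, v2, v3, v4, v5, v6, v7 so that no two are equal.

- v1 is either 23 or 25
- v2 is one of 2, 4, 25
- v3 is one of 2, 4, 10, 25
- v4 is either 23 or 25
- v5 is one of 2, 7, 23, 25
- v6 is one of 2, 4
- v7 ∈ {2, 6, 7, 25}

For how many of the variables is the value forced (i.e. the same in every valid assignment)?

3

The 7 variables draw from only 7 values {2, 4, 6, 7, 10, 23, 25}, so each is used; only v7 can be 6, hence v7 = 6.
The 6 still-open variables draw from only 6 values {2, 4, 7, 10, 23, 25}, so each is used; only v5 can be 7, hence v5 = 7.
The 5 still-open variables draw from only 5 values {2, 4, 10, 23, 25}, so each is used; only v3 can be 10, hence v3 = 10.
The 2 variables v1 and v4 are confined to {23, 25}, which locks those values in; drop them from v2.
Determined: v3=10, v5=7, v7=6. The other variables each still have more than one consistent value. That makes 3.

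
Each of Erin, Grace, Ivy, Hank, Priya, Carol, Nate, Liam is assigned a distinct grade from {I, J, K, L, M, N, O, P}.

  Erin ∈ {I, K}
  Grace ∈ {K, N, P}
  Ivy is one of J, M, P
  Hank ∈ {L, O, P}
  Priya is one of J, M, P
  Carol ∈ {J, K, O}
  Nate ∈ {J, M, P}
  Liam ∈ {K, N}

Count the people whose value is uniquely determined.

3

The 8 variables draw from only 8 values {I, J, K, L, M, N, O, P}, so each is used; only Erin can be I, hence Erin = I.
Among the 7 still-open variables, L fits only Hank (and all 7 values in {J, K, L, M, N, O, P} must be used), so Hank = L.
The 6 still-open variables draw from only 6 values {J, K, M, N, O, P}, so each is used; only Carol can be O, hence Carol = O.
Ivy, Priya, Nate between them cover only {J, M, P} — a naked triple. Remove those values from Grace.
Determined: Erin=I, Hank=L, Carol=O. The other people each still have more than one consistent value. That makes 3.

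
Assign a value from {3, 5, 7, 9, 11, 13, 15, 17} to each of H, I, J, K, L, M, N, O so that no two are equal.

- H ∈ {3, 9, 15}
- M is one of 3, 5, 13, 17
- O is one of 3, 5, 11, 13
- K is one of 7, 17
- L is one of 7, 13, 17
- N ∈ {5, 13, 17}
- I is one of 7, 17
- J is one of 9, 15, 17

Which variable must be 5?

N

Among the 8 variables, 11 fits only O (and all 8 values in {3, 5, 7, 9, 11, 13, 15, 17} must be used), so O = 11.
I and K share exactly the 2 values {7, 17}; by pigeonhole those values go to them, so strike 7, 17 from J, L, M, N.
L must be 13 (only option left). Remove 13 from M, N.
So 5 goes to N.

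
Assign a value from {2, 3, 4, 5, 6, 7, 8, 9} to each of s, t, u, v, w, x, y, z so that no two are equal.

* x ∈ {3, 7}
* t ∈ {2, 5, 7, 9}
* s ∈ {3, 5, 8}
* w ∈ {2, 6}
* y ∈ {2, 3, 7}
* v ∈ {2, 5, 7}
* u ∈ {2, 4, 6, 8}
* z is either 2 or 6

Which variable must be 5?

v

Among the 8 variables, 4 fits only u (and all 8 values in {2, 3, 4, 5, 6, 7, 8, 9} must be used), so u = 4.
The 7 still-open variables draw from only 7 values {2, 3, 5, 6, 7, 8, 9}, so each is used; only s can be 8, hence s = 8.
The 6 still-open variables draw from only 6 values {2, 3, 5, 6, 7, 9}, so each is used; only t can be 9, hence t = 9.
The 5 still-open variables together cover exactly {2, 3, 5, 6, 7} — 5 values for 5 variables — and 5 appears only in v's list, so v = 5.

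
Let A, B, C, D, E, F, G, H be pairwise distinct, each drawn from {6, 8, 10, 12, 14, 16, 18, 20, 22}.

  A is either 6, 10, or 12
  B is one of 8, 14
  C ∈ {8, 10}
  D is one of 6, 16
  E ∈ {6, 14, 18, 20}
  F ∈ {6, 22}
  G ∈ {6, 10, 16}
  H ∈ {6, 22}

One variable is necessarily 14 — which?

B

The 2 variables F and H are confined to {6, 22}, which locks those values in; drop them from A, D, E, G.
D has just one choice, so D = 16. Eliminate 16 elsewhere: G.
G's domain is down to {10}, so G = 10. So A, C can't be 10.
That leaves A = 12.
C must be 8 (only option left). Strike 8 from B.
So 14 goes to B.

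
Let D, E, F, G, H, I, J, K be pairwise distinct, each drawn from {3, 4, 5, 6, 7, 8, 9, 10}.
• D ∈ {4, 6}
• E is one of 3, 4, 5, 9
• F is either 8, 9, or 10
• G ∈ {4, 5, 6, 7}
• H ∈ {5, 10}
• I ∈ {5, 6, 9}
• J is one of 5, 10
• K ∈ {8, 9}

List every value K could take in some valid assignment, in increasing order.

The 8 variables draw from only 8 values {3, 4, 5, 6, 7, 8, 9, 10}, so each is used; only E can be 3, hence E = 3.
The 7 still-open variables together cover exactly {4, 5, 6, 7, 8, 9, 10} — 7 values for 7 variables — and 7 appears only in G's list, so G = 7.
The 6 still-open variables together cover exactly {4, 5, 6, 8, 9, 10} — 6 values for 6 variables — and 4 appears only in D's list, so D = 4.
Among the 5 still-open variables, 6 fits only I (and all 5 values in {5, 6, 8, 9, 10} must be used), so I = 6.
H and J share exactly the 2 values {5, 10}; by pigeonhole those values go to them, so strike 5, 10 from F.
No further eliminations apply; K can still be any of 8, 9.

8, 9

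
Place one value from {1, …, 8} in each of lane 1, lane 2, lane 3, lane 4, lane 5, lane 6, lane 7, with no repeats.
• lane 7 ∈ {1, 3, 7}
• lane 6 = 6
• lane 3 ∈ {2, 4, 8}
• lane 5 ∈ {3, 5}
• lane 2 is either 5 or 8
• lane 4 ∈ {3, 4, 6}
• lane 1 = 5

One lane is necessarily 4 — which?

lane 1's domain is down to {5}, so lane 1 = 5. So lane 2, lane 5 can't be 5.
lane 2 must be 8 (only option left). Eliminate 8 elsewhere: lane 3.
That leaves lane 5 = 3. Remove 3 from lane 4, lane 7.
lane 6 must be 6 (only option left). Strike 6 from lane 4.
So 4 goes to lane 4.

lane 4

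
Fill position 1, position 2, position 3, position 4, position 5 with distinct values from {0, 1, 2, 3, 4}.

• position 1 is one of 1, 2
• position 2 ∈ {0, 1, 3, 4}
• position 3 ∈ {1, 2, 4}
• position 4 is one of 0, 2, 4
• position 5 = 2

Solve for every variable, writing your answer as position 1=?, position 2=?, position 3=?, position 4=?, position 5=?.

position 5's domain is down to {2}, so position 5 = 2. Remove 2 from position 1, position 3, position 4.
position 1's domain is down to {1}, so position 1 = 1. Remove 1 from position 2, position 3.
position 3 must be 4 (only option left). So position 2, position 4 can't be 4.
position 4 has just one choice, so position 4 = 0. So position 2 can't be 0.
position 2's domain is down to {3}, so position 2 = 3.

position 1=1, position 2=3, position 3=4, position 4=0, position 5=2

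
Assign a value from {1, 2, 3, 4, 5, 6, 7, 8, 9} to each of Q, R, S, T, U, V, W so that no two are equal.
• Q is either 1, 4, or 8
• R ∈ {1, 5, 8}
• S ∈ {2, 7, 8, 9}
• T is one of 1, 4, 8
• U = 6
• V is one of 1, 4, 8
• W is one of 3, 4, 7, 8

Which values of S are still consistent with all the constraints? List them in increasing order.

2, 7, 9

U's domain is down to {6}, so U = 6.
The 3 variables Q, T, V are confined to {1, 4, 8}, which locks those values in; drop them from R, S, W.
R must be 5 (only option left).
No further eliminations apply; S can still be any of 2, 7, 9.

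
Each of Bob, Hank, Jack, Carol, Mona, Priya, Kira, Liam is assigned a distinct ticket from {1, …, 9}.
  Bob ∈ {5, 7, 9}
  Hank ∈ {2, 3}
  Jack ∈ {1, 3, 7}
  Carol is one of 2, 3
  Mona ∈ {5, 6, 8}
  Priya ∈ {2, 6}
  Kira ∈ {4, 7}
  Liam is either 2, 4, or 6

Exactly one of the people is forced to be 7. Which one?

Kira

Hank and Carol between them cover only {2, 3} — a naked pair. Remove those values from Jack, Priya, Liam.
Priya's domain is down to {6}, so Priya = 6. So Mona, Liam can't be 6.
Liam must be 4 (only option left). So Kira can't be 4.
So 7 goes to Kira.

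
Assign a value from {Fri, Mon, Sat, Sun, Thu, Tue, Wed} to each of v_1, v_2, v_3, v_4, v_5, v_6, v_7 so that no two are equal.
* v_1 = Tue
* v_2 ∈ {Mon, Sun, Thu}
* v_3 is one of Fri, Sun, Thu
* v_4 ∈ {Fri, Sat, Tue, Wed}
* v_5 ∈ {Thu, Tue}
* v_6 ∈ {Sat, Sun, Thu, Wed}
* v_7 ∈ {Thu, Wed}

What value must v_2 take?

v_1 must be Tue (only option left). Remove Tue from v_4, v_5.
v_5 has just one choice, so v_5 = Thu. Strike Thu from v_2, v_3, v_6, v_7.
v_7's domain is down to {Wed}, so v_7 = Wed. Strike Wed from v_4, v_6.
Among the 4 still-open variables, Mon fits only v_2 (and all 4 values in {Fri, Mon, Sat, Sun} must be used), so v_2 = Mon.

Mon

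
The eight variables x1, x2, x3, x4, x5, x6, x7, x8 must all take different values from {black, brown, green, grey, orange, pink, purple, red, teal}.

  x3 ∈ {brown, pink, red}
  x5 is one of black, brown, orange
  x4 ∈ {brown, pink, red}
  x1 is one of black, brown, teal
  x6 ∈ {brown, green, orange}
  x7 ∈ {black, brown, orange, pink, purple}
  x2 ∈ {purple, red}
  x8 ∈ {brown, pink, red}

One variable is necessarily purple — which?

Among the 8 variables, green fits only x6 (and all 8 values in {black, brown, green, orange, pink, purple, red, teal} must be used), so x6 = green.
Among the 7 still-open variables, teal fits only x1 (and all 7 values in {black, brown, orange, pink, purple, red, teal} must be used), so x1 = teal.
The 3 variables x3, x4, x8 are confined to {brown, pink, red}, which locks those values in; drop them from x2, x5, x7.
So purple goes to x2.

x2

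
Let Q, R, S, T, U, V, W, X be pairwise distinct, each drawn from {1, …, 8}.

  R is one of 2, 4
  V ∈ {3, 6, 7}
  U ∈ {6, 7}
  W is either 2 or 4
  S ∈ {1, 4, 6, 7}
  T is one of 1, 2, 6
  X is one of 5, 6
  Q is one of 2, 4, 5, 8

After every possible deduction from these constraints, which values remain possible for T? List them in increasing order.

1, 6

The 8 variables draw from only 8 values {1, 2, 3, 4, 5, 6, 7, 8}, so each is used; only V can be 3, hence V = 3.
The 7 still-open variables draw from only 7 values {1, 2, 4, 5, 6, 7, 8}, so each is used; only Q can be 8, hence Q = 8.
Among the 6 still-open variables, 5 fits only X (and all 6 values in {1, 2, 4, 5, 6, 7} must be used), so X = 5.
R and W share exactly the 2 values {2, 4}; by pigeonhole those values go to them, so strike 2, 4 from S, T.
No further eliminations apply; T can still be any of 1, 6.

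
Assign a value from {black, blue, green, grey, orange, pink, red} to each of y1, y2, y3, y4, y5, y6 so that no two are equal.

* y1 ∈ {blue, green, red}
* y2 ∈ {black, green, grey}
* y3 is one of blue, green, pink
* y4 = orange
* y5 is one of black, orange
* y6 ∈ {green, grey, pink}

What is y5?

y4 has just one choice, so y4 = orange. Remove orange from y5.
So y5 = black.

black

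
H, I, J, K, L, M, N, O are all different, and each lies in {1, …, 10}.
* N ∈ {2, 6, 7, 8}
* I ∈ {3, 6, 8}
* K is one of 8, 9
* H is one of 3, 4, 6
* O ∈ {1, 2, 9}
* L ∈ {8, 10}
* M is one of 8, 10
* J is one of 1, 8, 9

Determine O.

L and M share exactly the 2 values {8, 10}; by pigeonhole those values go to them, so strike 8, 10 from I, J, K, N.
K's domain is down to {9}, so K = 9. Remove 9 from J, O.
That leaves J = 1. Remove 1 from O.
So O = 2.

2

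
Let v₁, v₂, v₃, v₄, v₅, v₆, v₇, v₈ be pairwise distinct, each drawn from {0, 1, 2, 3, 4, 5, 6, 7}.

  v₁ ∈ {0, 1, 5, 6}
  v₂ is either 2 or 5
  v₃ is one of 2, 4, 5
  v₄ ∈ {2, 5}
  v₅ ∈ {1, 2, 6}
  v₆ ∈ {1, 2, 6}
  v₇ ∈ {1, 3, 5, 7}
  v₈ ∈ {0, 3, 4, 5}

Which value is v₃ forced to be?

4

The 8 variables together cover exactly {0, 1, 2, 3, 4, 5, 6, 7} — 8 values for 8 variables — and 7 appears only in v₇'s list, so v₇ = 7.
The 7 still-open variables draw from only 7 values {0, 1, 2, 3, 4, 5, 6}, so each is used; only v₈ can be 3, hence v₈ = 3.
The 6 still-open variables draw from only 6 values {0, 1, 2, 4, 5, 6}, so each is used; only v₁ can be 0, hence v₁ = 0.
The 5 still-open variables together cover exactly {1, 2, 4, 5, 6} — 5 values for 5 variables — and 4 appears only in v₃'s list, so v₃ = 4.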